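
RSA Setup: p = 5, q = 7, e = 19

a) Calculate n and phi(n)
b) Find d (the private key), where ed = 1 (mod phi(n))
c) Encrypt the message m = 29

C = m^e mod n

Step 1: n = 5 * 7 = 35.
Step 2: phi(n) = (5-1)(7-1) = 4 * 6 = 24.
Step 3: Find d = 19^(-1) mod 24 = 19.
  Verify: 19 * 19 = 361 = 1 (mod 24).
Step 4: C = 29^19 mod 35 = 29.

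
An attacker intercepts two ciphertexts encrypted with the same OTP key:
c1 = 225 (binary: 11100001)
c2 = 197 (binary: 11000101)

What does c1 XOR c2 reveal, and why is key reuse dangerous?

Step 1: c1 XOR c2 = (m1 XOR k) XOR (m2 XOR k).
Step 2: By XOR associativity/commutativity: = m1 XOR m2 XOR k XOR k = m1 XOR m2.
Step 3: 11100001 XOR 11000101 = 00100100 = 36.
Step 4: The key cancels out! An attacker learns m1 XOR m2 = 36, revealing the relationship between plaintexts.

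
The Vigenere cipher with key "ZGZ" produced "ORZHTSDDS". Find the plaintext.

Step 1: Extend key: ZGZZGZZGZ
Step 2: Decrypt each letter (c - k) mod 26:
  O(14) - Z(25) = (14-25) mod 26 = 15 = P
  R(17) - G(6) = (17-6) mod 26 = 11 = L
  Z(25) - Z(25) = (25-25) mod 26 = 0 = A
  H(7) - Z(25) = (7-25) mod 26 = 8 = I
  T(19) - G(6) = (19-6) mod 26 = 13 = N
  S(18) - Z(25) = (18-25) mod 26 = 19 = T
  D(3) - Z(25) = (3-25) mod 26 = 4 = E
  D(3) - G(6) = (3-6) mod 26 = 23 = X
  S(18) - Z(25) = (18-25) mod 26 = 19 = T
Plaintext: PLAINTEXT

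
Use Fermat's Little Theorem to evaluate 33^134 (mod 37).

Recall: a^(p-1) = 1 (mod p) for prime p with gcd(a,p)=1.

Step 1: Since 37 is prime, by Fermat's Little Theorem: 33^36 = 1 (mod 37).
Step 2: Reduce exponent: 134 mod 36 = 26.
Step 3: So 33^134 = 33^26 (mod 37).
Step 4: 33^26 mod 37 = 9.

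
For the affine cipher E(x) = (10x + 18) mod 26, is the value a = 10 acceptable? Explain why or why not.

Step 1: Compute gcd(10, 26).
Step 2: gcd(10, 26) = 2.
Since gcd = 2 != 1, 10 shares a common factor with 26, so it cannot be used.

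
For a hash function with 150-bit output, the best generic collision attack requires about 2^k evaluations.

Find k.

Step 1: The hash has a 150-bit output.
Step 2: Collision resistance means it should be infeasible to find any x != y with h(x) = h(y).
By the birthday bound, a generic collision search succeeds after about sqrt(2^150) = 2^(150/2) = 2^75 evaluations.
Step 3: Security level = 75 bits.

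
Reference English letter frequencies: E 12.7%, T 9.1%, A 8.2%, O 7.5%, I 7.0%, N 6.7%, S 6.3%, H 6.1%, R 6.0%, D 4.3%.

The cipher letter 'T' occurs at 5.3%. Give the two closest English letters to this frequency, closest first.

Step 1: Observed frequency of 'T' is 5.3%.
Step 2: Compute distances to each reference frequency and sort:
  R (6.0%): difference = 0.7% <-- BEST
  H (6.1%): difference = 0.8% <-- RUNNER-UP
  S (6.3%): difference = 1.0%
  D (4.3%): difference = 1.0%
  N (6.7%): difference = 1.4%
Step 3: Most likely is 'R' (6.0%, diff 0.7%); second most likely is 'H' (6.1%, diff 0.8%).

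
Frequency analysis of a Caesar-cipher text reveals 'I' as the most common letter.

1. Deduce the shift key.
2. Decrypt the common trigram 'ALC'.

Step 1: In English, 'E' is the most frequent letter (12.7%).
Step 2: The most frequent ciphertext letter is 'I' (position 8).
Step 3: Shift = (8 - 4) mod 26 = 4.
Step 4: Decrypt 'ALC' by shifting back 4:
  A -> W
  L -> H
  C -> Y
Step 5: 'ALC' decrypts to 'WHY'.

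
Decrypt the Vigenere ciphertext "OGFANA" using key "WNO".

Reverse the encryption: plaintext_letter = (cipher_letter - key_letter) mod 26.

Step 1: Extend key: WNOWNO
Step 2: Decrypt each letter (c - k) mod 26:
  O(14) - W(22) = (14-22) mod 26 = 18 = S
  G(6) - N(13) = (6-13) mod 26 = 19 = T
  F(5) - O(14) = (5-14) mod 26 = 17 = R
  A(0) - W(22) = (0-22) mod 26 = 4 = E
  N(13) - N(13) = (13-13) mod 26 = 0 = A
  A(0) - O(14) = (0-14) mod 26 = 12 = M
Plaintext: STREAM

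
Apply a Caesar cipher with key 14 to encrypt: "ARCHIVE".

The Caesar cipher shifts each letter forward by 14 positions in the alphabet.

Step 1: For each letter, shift forward by 14 positions (mod 26).
  A (position 0) -> position (0+14) mod 26 = 14 -> O
  R (position 17) -> position (17+14) mod 26 = 5 -> F
  C (position 2) -> position (2+14) mod 26 = 16 -> Q
  H (position 7) -> position (7+14) mod 26 = 21 -> V
  I (position 8) -> position (8+14) mod 26 = 22 -> W
  V (position 21) -> position (21+14) mod 26 = 9 -> J
  E (position 4) -> position (4+14) mod 26 = 18 -> S
Result: OFQVWJS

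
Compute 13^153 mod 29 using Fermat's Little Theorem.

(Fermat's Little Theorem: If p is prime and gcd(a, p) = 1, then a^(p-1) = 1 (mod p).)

Step 1: Since 29 is prime, by Fermat's Little Theorem: 13^28 = 1 (mod 29).
Step 2: Reduce exponent: 153 mod 28 = 13.
Step 3: So 13^153 = 13^13 (mod 29).
Step 4: 13^13 mod 29 = 9.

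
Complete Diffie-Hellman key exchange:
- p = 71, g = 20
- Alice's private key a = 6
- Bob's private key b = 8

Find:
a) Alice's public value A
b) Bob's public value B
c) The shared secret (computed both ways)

Step 1: A = g^a mod p = 20^6 mod 71 = 32.
Step 2: B = g^b mod p = 20^8 mod 71 = 20.
Step 3: Alice computes s = B^a mod p = 20^6 mod 71 = 32.
Step 4: Bob computes s = A^b mod p = 32^8 mod 71 = 32.
Both sides agree: shared secret = 32.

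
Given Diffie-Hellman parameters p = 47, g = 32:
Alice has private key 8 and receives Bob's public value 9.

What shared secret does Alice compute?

Step 1: s = B^a mod p = 9^8 mod 47.
  9^1 mod 47 = 9
  9^2 mod 47 = (9 * 9) mod 47 = 34
  9^3 mod 47 = (34 * 9) mod 47 = 24
  9^4 mod 47 = (24 * 9) mod 47 = 28
  9^5 mod 47 = (28 * 9) mod 47 = 17
  9^6 mod 47 = (17 * 9) mod 47 = 12
  9^7 mod 47 = (12 * 9) mod 47 = 14
  9^8 mod 47 = (14 * 9) mod 47 = 32
Result: shared secret = 32.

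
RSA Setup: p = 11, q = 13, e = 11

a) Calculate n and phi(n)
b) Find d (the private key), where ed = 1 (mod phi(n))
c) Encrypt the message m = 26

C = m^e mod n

Step 1: n = 11 * 13 = 143.
Step 2: phi(n) = (11-1)(13-1) = 10 * 12 = 120.
Step 3: Find d = 11^(-1) mod 120 = 11.
  Verify: 11 * 11 = 121 = 1 (mod 120).
Step 4: C = 26^11 mod 143 = 26.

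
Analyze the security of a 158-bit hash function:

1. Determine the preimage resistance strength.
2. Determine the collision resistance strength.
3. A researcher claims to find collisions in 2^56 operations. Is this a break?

Step 1: Preimage resistance requires brute-force of 2^158 operations.
Step 2: Collision resistance (birthday bound) = 2^(158/2) = 2^79.
Step 3: The claimed attack costs 2^56 operations.
Step 4: Since 2^56 < 2^79, the claimed attack beats the generic birthday bound, so collision resistance is broken.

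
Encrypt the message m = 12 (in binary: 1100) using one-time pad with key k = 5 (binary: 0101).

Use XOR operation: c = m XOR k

Step 1: Write out the XOR operation bit by bit:
  Message: 1100
  Key:     0101
  XOR:     1001
Step 2: Convert to decimal: 1001 = 9.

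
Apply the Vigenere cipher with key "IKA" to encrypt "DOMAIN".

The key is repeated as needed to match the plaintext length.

Step 1: Repeat key to match plaintext length:
  Plaintext: DOMAIN
  Key:       IKAIKA
Step 2: Encrypt each letter:
  D(3) + I(8) = (3+8) mod 26 = 11 = L
  O(14) + K(10) = (14+10) mod 26 = 24 = Y
  M(12) + A(0) = (12+0) mod 26 = 12 = M
  A(0) + I(8) = (0+8) mod 26 = 8 = I
  I(8) + K(10) = (8+10) mod 26 = 18 = S
  N(13) + A(0) = (13+0) mod 26 = 13 = N
Ciphertext: LYMISN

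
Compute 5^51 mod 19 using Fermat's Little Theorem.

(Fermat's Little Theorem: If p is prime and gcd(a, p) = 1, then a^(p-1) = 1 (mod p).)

Step 1: Since 19 is prime, by Fermat's Little Theorem: 5^18 = 1 (mod 19).
Step 2: Reduce exponent: 51 mod 18 = 15.
Step 3: So 5^51 = 5^15 (mod 19).
Step 4: 5^15 mod 19 = 7.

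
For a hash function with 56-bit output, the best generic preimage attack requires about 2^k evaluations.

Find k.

Step 1: The hash has a 56-bit output.
Step 2: Preimage resistance means: given a digest h(x), it should be infeasible to find any input that hashes to it.
With a 56-bit output there are 2^56 possible digests, so a generic brute-force preimage search costs about 2^56 evaluations.
Step 3: Security level = 56 bits.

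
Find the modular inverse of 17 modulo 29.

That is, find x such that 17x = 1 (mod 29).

Step 1: We need x such that 17 * x = 1 (mod 29).
Step 2: Using the extended Euclidean algorithm or trial:
  17 * 12 = 204 = 7 * 29 + 1.
Step 3: Since 204 mod 29 = 1, the inverse is x = 12.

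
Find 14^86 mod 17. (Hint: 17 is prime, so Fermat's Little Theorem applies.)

Step 1: Since 17 is prime, by Fermat's Little Theorem: 14^16 = 1 (mod 17).
Step 2: Reduce exponent: 86 mod 16 = 6.
Step 3: So 14^86 = 14^6 (mod 17).
Step 4: 14^6 mod 17 = 15.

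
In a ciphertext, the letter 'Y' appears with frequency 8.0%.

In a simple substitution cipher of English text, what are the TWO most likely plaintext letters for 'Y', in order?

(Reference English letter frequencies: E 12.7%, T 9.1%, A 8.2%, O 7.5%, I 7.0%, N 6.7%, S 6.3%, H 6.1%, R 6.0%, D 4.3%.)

Step 1: Observed frequency of 'Y' is 8.0%.
Step 2: Compute distances to each reference frequency and sort:
  A (8.2%): difference = 0.2% <-- BEST
  O (7.5%): difference = 0.5% <-- RUNNER-UP
  I (7.0%): difference = 1.0%
  T (9.1%): difference = 1.1%
  N (6.7%): difference = 1.3%
Step 3: Most likely is 'A' (8.2%, diff 0.2%); second most likely is 'O' (7.5%, diff 0.5%).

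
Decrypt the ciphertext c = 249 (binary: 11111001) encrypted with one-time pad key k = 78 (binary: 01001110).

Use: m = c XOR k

Step 1: XOR ciphertext with key:
  Ciphertext: 11111001
  Key:        01001110
  XOR:        10110111
Step 2: Plaintext = 10110111 = 183 in decimal.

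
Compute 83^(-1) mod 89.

Step 1: We need x such that 83 * x = 1 (mod 89).
Step 2: Using the extended Euclidean algorithm or trial:
  83 * 74 = 6142 = 69 * 89 + 1.
Step 3: Since 6142 mod 89 = 1, the inverse is x = 74.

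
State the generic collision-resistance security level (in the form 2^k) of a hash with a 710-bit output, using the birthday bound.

Step 1: The birthday paradox gives collision probability ~50% after sqrt(2^n) = 2^(n/2) hashes.
Step 2: For 710-bit output: 2^(710/2) = 2^355.
Step 3: Approximately 2^355 hash computations needed.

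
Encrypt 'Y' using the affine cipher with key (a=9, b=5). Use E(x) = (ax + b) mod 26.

Step 1: Convert 'Y' to number: x = 24.
Step 2: E(24) = (9 * 24 + 5) mod 26 = 221 mod 26 = 13.
Step 3: Convert 13 back to letter: N.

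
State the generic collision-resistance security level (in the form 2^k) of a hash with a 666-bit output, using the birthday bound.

Step 1: The birthday paradox gives collision probability ~50% after sqrt(2^n) = 2^(n/2) hashes.
Step 2: For 666-bit output: 2^(666/2) = 2^333.
Step 3: Approximately 2^333 hash computations needed.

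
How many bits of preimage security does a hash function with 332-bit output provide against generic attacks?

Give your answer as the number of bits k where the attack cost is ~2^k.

Step 1: The hash has a 332-bit output.
Step 2: Preimage resistance means: given a digest h(x), it should be infeasible to find any input that hashes to it.
With a 332-bit output there are 2^332 possible digests, so a generic brute-force preimage search costs about 2^332 evaluations.
Step 3: Security level = 332 bits.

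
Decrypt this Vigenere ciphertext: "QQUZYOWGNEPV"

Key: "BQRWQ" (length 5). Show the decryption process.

Step 1: Key 'BQRWQ' has length 5. Extended key: BQRWQBQRWQBQ
Step 2: Decrypt each position:
  Q(16) - B(1) = 15 = P
  Q(16) - Q(16) = 0 = A
  U(20) - R(17) = 3 = D
  Z(25) - W(22) = 3 = D
  Y(24) - Q(16) = 8 = I
  O(14) - B(1) = 13 = N
  W(22) - Q(16) = 6 = G
  G(6) - R(17) = 15 = P
  N(13) - W(22) = 17 = R
  E(4) - Q(16) = 14 = O
  P(15) - B(1) = 14 = O
  V(21) - Q(16) = 5 = F
Plaintext: PADDINGPROOF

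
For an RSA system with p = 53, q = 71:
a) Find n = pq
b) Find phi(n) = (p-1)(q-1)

Step 1: n = p * q = 53 * 71 = 3763.
Step 2: phi(n) = (p-1)(q-1) = 52 * 70 = 3640.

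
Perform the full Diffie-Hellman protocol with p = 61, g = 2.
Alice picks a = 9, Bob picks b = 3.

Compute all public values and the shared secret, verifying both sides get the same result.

Step 1: A = g^a mod p = 2^9 mod 61 = 24.
Step 2: B = g^b mod p = 2^3 mod 61 = 8.
Step 3: Alice computes s = B^a mod p = 8^9 mod 61 = 38.
Step 4: Bob computes s = A^b mod p = 24^3 mod 61 = 38.
Both sides agree: shared secret = 38.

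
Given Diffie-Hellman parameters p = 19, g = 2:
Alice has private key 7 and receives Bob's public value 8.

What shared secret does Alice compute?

Step 1: s = B^a mod p = 8^7 mod 19.
  8^1 mod 19 = 8
  8^2 mod 19 = (8 * 8) mod 19 = 7
  8^3 mod 19 = (7 * 8) mod 19 = 18
  8^4 mod 19 = (18 * 8) mod 19 = 11
  8^5 mod 19 = (11 * 8) mod 19 = 12
  8^6 mod 19 = (12 * 8) mod 19 = 1
  8^7 mod 19 = (1 * 8) mod 19 = 8
Result: shared secret = 8.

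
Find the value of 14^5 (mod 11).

Step 1: Compute 14^5 mod 11 step by step, reducing modulo 11 at each step.
  14^1 mod 11 = 3
  14^2 mod 11 = (3 * 14) mod 11 = 9
  14^3 mod 11 = (9 * 14) mod 11 = 5
  14^4 mod 11 = (5 * 14) mod 11 = 4
  14^5 mod 11 = (4 * 14) mod 11 = 1
Step 2: Result = 1.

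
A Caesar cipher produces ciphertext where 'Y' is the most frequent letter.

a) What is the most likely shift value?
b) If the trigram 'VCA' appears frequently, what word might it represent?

Step 1: In English, 'E' is the most frequent letter (12.7%).
Step 2: The most frequent ciphertext letter is 'Y' (position 24).
Step 3: Shift = (24 - 4) mod 26 = 20.
Step 4: Decrypt 'VCA' by shifting back 20:
  V -> B
  C -> I
  A -> G
Step 5: 'VCA' decrypts to 'BIG'.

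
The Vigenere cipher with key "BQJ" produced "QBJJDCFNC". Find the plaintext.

Step 1: Extend key: BQJBQJBQJ
Step 2: Decrypt each letter (c - k) mod 26:
  Q(16) - B(1) = (16-1) mod 26 = 15 = P
  B(1) - Q(16) = (1-16) mod 26 = 11 = L
  J(9) - J(9) = (9-9) mod 26 = 0 = A
  J(9) - B(1) = (9-1) mod 26 = 8 = I
  D(3) - Q(16) = (3-16) mod 26 = 13 = N
  C(2) - J(9) = (2-9) mod 26 = 19 = T
  F(5) - B(1) = (5-1) mod 26 = 4 = E
  N(13) - Q(16) = (13-16) mod 26 = 23 = X
  C(2) - J(9) = (2-9) mod 26 = 19 = T
Plaintext: PLAINTEXT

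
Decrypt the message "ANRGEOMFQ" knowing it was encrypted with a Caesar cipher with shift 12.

Step 1: Reverse the shift by subtracting 12 from each letter position.
  A (position 0) -> position (0-12) mod 26 = 14 -> O
  N (position 13) -> position (13-12) mod 26 = 1 -> B
  R (position 17) -> position (17-12) mod 26 = 5 -> F
  G (position 6) -> position (6-12) mod 26 = 20 -> U
  E (position 4) -> position (4-12) mod 26 = 18 -> S
  O (position 14) -> position (14-12) mod 26 = 2 -> C
  M (position 12) -> position (12-12) mod 26 = 0 -> A
  F (position 5) -> position (5-12) mod 26 = 19 -> T
  Q (position 16) -> position (16-12) mod 26 = 4 -> E
Decrypted message: OBFUSCATE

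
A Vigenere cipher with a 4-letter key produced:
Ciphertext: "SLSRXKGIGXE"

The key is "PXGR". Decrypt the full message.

Step 1: Key 'PXGR' has length 4. Extended key: PXGRPXGRPXG
Step 2: Decrypt each position:
  S(18) - P(15) = 3 = D
  L(11) - X(23) = 14 = O
  S(18) - G(6) = 12 = M
  R(17) - R(17) = 0 = A
  X(23) - P(15) = 8 = I
  K(10) - X(23) = 13 = N
  G(6) - G(6) = 0 = A
  I(8) - R(17) = 17 = R
  G(6) - P(15) = 17 = R
  X(23) - X(23) = 0 = A
  E(4) - G(6) = 24 = Y
Plaintext: DOMAINARRAY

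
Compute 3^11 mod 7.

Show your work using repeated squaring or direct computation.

Step 1: Compute 3^11 mod 7 step by step, reducing modulo 7 at each step.
  3^1 mod 7 = 3
  3^2 mod 7 = (3 * 3) mod 7 = 2
  3^3 mod 7 = (2 * 3) mod 7 = 6
  3^4 mod 7 = (6 * 3) mod 7 = 4
  3^5 mod 7 = (4 * 3) mod 7 = 5
  3^6 mod 7 = (5 * 3) mod 7 = 1
  3^7 mod 7 = (1 * 3) mod 7 = 3
  3^8 mod 7 = (3 * 3) mod 7 = 2
  3^9 mod 7 = (2 * 3) mod 7 = 6
  3^10 mod 7 = (6 * 3) mod 7 = 4
  3^11 mod 7 = (4 * 3) mod 7 = 5
Step 2: Result = 5.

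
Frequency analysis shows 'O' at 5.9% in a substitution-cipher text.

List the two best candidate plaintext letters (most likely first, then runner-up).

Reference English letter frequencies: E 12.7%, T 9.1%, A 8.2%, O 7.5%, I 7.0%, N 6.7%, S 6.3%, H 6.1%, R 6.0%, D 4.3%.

Step 1: Observed frequency of 'O' is 5.9%.
Step 2: Compute distances to each reference frequency and sort:
  R (6.0%): difference = 0.1% <-- BEST
  H (6.1%): difference = 0.2% <-- RUNNER-UP
  S (6.3%): difference = 0.4%
  N (6.7%): difference = 0.8%
  I (7.0%): difference = 1.1%
Step 3: Most likely is 'R' (6.0%, diff 0.1%); second most likely is 'H' (6.1%, diff 0.2%).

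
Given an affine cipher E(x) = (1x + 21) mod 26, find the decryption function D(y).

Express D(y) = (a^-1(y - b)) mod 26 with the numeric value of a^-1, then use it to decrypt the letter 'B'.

Step 1: Find a^-1, the modular inverse of 1 mod 26.
Step 2: We need 1 * a^-1 = 1 (mod 26).
Step 3: 1 * 1 = 1 = 0 * 26 + 1, so a^-1 = 1.
Step 4: D(y) = 1(y - 21) mod 26.
Step 5: Apply to 'B' (y = 1): D(1) = 1 * (1 - 21) mod 26 = 1 * -20 mod 26 = 6 -> 'G'.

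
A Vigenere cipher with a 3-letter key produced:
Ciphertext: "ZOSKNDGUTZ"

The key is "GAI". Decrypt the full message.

Step 1: Key 'GAI' has length 3. Extended key: GAIGAIGAIG
Step 2: Decrypt each position:
  Z(25) - G(6) = 19 = T
  O(14) - A(0) = 14 = O
  S(18) - I(8) = 10 = K
  K(10) - G(6) = 4 = E
  N(13) - A(0) = 13 = N
  D(3) - I(8) = 21 = V
  G(6) - G(6) = 0 = A
  U(20) - A(0) = 20 = U
  T(19) - I(8) = 11 = L
  Z(25) - G(6) = 19 = T
Plaintext: TOKENVAULT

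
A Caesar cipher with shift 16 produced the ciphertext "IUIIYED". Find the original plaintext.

Step 1: Reverse the shift by subtracting 16 from each letter position.
  I (position 8) -> position (8-16) mod 26 = 18 -> S
  U (position 20) -> position (20-16) mod 26 = 4 -> E
  I (position 8) -> position (8-16) mod 26 = 18 -> S
  I (position 8) -> position (8-16) mod 26 = 18 -> S
  Y (position 24) -> position (24-16) mod 26 = 8 -> I
  E (position 4) -> position (4-16) mod 26 = 14 -> O
  D (position 3) -> position (3-16) mod 26 = 13 -> N
Decrypted message: SESSION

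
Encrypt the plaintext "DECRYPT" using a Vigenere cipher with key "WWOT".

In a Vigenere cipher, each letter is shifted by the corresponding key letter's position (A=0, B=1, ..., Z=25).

Step 1: Repeat key to match plaintext length:
  Plaintext: DECRYPT
  Key:       WWOTWWO
Step 2: Encrypt each letter:
  D(3) + W(22) = (3+22) mod 26 = 25 = Z
  E(4) + W(22) = (4+22) mod 26 = 0 = A
  C(2) + O(14) = (2+14) mod 26 = 16 = Q
  R(17) + T(19) = (17+19) mod 26 = 10 = K
  Y(24) + W(22) = (24+22) mod 26 = 20 = U
  P(15) + W(22) = (15+22) mod 26 = 11 = L
  T(19) + O(14) = (19+14) mod 26 = 7 = H
Ciphertext: ZAQKULH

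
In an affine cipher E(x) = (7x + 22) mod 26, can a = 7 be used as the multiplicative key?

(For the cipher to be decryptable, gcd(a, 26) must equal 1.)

Step 1: Compute gcd(7, 26).
Step 2: gcd(7, 26) = 1.
Since gcd = 1, 7 is coprime with 26, so it is a valid key.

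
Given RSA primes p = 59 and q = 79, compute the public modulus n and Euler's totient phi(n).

Step 1: n = p * q = 59 * 79 = 4661.
Step 2: phi(n) = (p-1)(q-1) = 58 * 78 = 4524.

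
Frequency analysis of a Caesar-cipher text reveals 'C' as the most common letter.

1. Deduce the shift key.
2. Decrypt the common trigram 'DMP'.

Step 1: In English, 'E' is the most frequent letter (12.7%).
Step 2: The most frequent ciphertext letter is 'C' (position 2).
Step 3: Shift = (2 - 4) mod 26 = 24.
Step 4: Decrypt 'DMP' by shifting back 24:
  D -> F
  M -> O
  P -> R
Step 5: 'DMP' decrypts to 'FOR'.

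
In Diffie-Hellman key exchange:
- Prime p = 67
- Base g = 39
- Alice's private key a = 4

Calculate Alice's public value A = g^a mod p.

Step 1: A = g^a mod p = 39^4 mod 67.
  39^1 mod 67 = 39
  39^2 mod 67 = (39 * 39) mod 67 = 47
  39^3 mod 67 = (47 * 39) mod 67 = 24
  39^4 mod 67 = (24 * 39) mod 67 = 65
Result: A = 65.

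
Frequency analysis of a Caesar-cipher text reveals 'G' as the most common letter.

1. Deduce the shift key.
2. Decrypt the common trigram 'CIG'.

Step 1: In English, 'E' is the most frequent letter (12.7%).
Step 2: The most frequent ciphertext letter is 'G' (position 6).
Step 3: Shift = (6 - 4) mod 26 = 2.
Step 4: Decrypt 'CIG' by shifting back 2:
  C -> A
  I -> G
  G -> E
Step 5: 'CIG' decrypts to 'AGE'.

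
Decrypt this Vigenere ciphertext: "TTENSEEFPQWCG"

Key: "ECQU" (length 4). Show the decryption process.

Step 1: Key 'ECQU' has length 4. Extended key: ECQUECQUECQUE
Step 2: Decrypt each position:
  T(19) - E(4) = 15 = P
  T(19) - C(2) = 17 = R
  E(4) - Q(16) = 14 = O
  N(13) - U(20) = 19 = T
  S(18) - E(4) = 14 = O
  E(4) - C(2) = 2 = C
  E(4) - Q(16) = 14 = O
  F(5) - U(20) = 11 = L
  P(15) - E(4) = 11 = L
  Q(16) - C(2) = 14 = O
  W(22) - Q(16) = 6 = G
  C(2) - U(20) = 8 = I
  G(6) - E(4) = 2 = C
Plaintext: PROTOCOLLOGIC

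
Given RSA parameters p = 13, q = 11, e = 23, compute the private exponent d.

Step 1: n = 13 * 11 = 143.
Step 2: phi(n) = 12 * 10 = 120.
Step 3: Find d such that 23 * d = 1 (mod 120).
Step 4: d = 23^(-1) mod 120 = 47.
Verification: 23 * 47 = 1081 = 9 * 120 + 1.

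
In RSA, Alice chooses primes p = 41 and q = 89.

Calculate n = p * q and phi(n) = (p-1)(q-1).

Step 1: n = p * q = 41 * 89 = 3649.
Step 2: phi(n) = (p-1)(q-1) = 40 * 88 = 3520.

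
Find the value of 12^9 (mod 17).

Step 1: Compute 12^9 mod 17 step by step, reducing modulo 17 at each step.
  12^1 mod 17 = 12
  12^2 mod 17 = (12 * 12) mod 17 = 8
  12^3 mod 17 = (8 * 12) mod 17 = 11
  12^4 mod 17 = (11 * 12) mod 17 = 13
  12^5 mod 17 = (13 * 12) mod 17 = 3
  12^6 mod 17 = (3 * 12) mod 17 = 2
  12^7 mod 17 = (2 * 12) mod 17 = 7
  12^8 mod 17 = (7 * 12) mod 17 = 16
  12^9 mod 17 = (16 * 12) mod 17 = 5
Step 2: Result = 5.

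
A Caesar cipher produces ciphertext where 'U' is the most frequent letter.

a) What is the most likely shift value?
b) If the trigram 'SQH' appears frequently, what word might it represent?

Step 1: In English, 'E' is the most frequent letter (12.7%).
Step 2: The most frequent ciphertext letter is 'U' (position 20).
Step 3: Shift = (20 - 4) mod 26 = 16.
Step 4: Decrypt 'SQH' by shifting back 16:
  S -> C
  Q -> A
  H -> R
Step 5: 'SQH' decrypts to 'CAR'.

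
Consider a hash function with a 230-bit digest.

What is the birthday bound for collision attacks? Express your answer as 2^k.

Step 1: The birthday paradox gives collision probability ~50% after sqrt(2^n) = 2^(n/2) hashes.
Step 2: For 230-bit output: 2^(230/2) = 2^115.
Step 3: Approximately 2^115 hash computations needed.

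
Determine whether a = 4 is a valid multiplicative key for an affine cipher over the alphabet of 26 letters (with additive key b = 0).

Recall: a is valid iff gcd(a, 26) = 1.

Step 1: Compute gcd(4, 26).
Step 2: gcd(4, 26) = 2.
Since gcd = 2 != 1, 4 shares a common factor with 26, so it cannot be used.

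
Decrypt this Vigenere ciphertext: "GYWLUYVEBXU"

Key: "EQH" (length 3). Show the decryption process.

Step 1: Key 'EQH' has length 3. Extended key: EQHEQHEQHEQ
Step 2: Decrypt each position:
  G(6) - E(4) = 2 = C
  Y(24) - Q(16) = 8 = I
  W(22) - H(7) = 15 = P
  L(11) - E(4) = 7 = H
  U(20) - Q(16) = 4 = E
  Y(24) - H(7) = 17 = R
  V(21) - E(4) = 17 = R
  E(4) - Q(16) = 14 = O
  B(1) - H(7) = 20 = U
  X(23) - E(4) = 19 = T
  U(20) - Q(16) = 4 = E
Plaintext: CIPHERROUTE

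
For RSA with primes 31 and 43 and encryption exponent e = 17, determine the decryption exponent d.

Step 1: n = 31 * 43 = 1333.
Step 2: phi(n) = 30 * 42 = 1260.
Step 3: Find d such that 17 * d = 1 (mod 1260).
Step 4: d = 17^(-1) mod 1260 = 593.
Verification: 17 * 593 = 10081 = 8 * 1260 + 1.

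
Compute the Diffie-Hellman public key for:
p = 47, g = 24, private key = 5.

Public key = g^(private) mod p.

Step 1: A = g^a mod p = 24^5 mod 47.
  24^1 mod 47 = 24
  24^2 mod 47 = (24 * 24) mod 47 = 12
  24^3 mod 47 = (12 * 24) mod 47 = 6
  24^4 mod 47 = (6 * 24) mod 47 = 3
  24^5 mod 47 = (3 * 24) mod 47 = 25
Result: A = 25.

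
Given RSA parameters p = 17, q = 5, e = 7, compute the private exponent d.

Step 1: n = 17 * 5 = 85.
Step 2: phi(n) = 16 * 4 = 64.
Step 3: Find d such that 7 * d = 1 (mod 64).
Step 4: d = 7^(-1) mod 64 = 55.
Verification: 7 * 55 = 385 = 6 * 64 + 1.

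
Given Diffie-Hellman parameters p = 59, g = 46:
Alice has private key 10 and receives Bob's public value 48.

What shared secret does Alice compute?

Step 1: s = B^a mod p = 48^10 mod 59.
  48^1 mod 59 = 48
  48^2 mod 59 = (48 * 48) mod 59 = 3
  48^3 mod 59 = (3 * 48) mod 59 = 26
  48^4 mod 59 = (26 * 48) mod 59 = 9
  48^5 mod 59 = (9 * 48) mod 59 = 19
  48^6 mod 59 = (19 * 48) mod 59 = 27
  48^7 mod 59 = (27 * 48) mod 59 = 57
  48^8 mod 59 = (57 * 48) mod 59 = 22
  48^9 mod 59 = (22 * 48) mod 59 = 53
  48^10 mod 59 = (53 * 48) mod 59 = 7
Result: shared secret = 7.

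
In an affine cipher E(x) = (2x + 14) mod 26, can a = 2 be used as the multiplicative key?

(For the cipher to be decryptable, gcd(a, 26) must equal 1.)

Step 1: Compute gcd(2, 26).
Step 2: gcd(2, 26) = 2.
Since gcd = 2 != 1, 2 shares a common factor with 26, so it cannot be used.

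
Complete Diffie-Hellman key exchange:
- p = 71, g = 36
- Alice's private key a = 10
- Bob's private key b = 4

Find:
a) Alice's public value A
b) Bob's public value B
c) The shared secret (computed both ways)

Step 1: A = g^a mod p = 36^10 mod 71 = 45.
Step 2: B = g^b mod p = 36^4 mod 71 = 40.
Step 3: Alice computes s = B^a mod p = 40^10 mod 71 = 20.
Step 4: Bob computes s = A^b mod p = 45^4 mod 71 = 20.
Both sides agree: shared secret = 20.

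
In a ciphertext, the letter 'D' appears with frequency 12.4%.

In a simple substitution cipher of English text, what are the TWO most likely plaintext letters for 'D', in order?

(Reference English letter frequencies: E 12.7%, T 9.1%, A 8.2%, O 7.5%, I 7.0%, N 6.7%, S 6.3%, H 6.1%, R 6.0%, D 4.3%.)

Step 1: Observed frequency of 'D' is 12.4%.
Step 2: Compute distances to each reference frequency and sort:
  E (12.7%): difference = 0.3% <-- BEST
  T (9.1%): difference = 3.3% <-- RUNNER-UP
  A (8.2%): difference = 4.2%
  O (7.5%): difference = 4.9%
  I (7.0%): difference = 5.4%
Step 3: Most likely is 'E' (12.7%, diff 0.3%); second most likely is 'T' (9.1%, diff 3.3%).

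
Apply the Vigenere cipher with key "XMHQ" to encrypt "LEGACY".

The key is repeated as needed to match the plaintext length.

Step 1: Repeat key to match plaintext length:
  Plaintext: LEGACY
  Key:       XMHQXM
Step 2: Encrypt each letter:
  L(11) + X(23) = (11+23) mod 26 = 8 = I
  E(4) + M(12) = (4+12) mod 26 = 16 = Q
  G(6) + H(7) = (6+7) mod 26 = 13 = N
  A(0) + Q(16) = (0+16) mod 26 = 16 = Q
  C(2) + X(23) = (2+23) mod 26 = 25 = Z
  Y(24) + M(12) = (24+12) mod 26 = 10 = K
Ciphertext: IQNQZK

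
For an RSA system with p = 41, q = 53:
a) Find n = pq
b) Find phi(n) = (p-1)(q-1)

Step 1: n = p * q = 41 * 53 = 2173.
Step 2: phi(n) = (p-1)(q-1) = 40 * 52 = 2080.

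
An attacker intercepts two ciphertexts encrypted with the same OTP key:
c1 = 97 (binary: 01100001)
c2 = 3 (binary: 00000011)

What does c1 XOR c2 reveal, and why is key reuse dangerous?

Step 1: c1 XOR c2 = (m1 XOR k) XOR (m2 XOR k).
Step 2: By XOR associativity/commutativity: = m1 XOR m2 XOR k XOR k = m1 XOR m2.
Step 3: 01100001 XOR 00000011 = 01100010 = 98.
Step 4: The key cancels out! An attacker learns m1 XOR m2 = 98, revealing the relationship between plaintexts.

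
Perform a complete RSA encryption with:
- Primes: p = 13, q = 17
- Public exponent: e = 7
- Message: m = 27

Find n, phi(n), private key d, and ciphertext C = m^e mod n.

Step 1: n = 13 * 17 = 221.
Step 2: phi(n) = (13-1)(17-1) = 12 * 16 = 192.
Step 3: Find d = 7^(-1) mod 192 = 55.
  Verify: 7 * 55 = 385 = 1 (mod 192).
Step 4: C = 27^7 mod 221 = 209.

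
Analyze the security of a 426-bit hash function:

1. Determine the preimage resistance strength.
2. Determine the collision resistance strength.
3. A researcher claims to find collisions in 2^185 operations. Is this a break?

Step 1: Preimage resistance requires brute-force of 2^426 operations.
Step 2: Collision resistance (birthday bound) = 2^(426/2) = 2^213.
Step 3: The claimed attack costs 2^185 operations.
Step 4: Since 2^185 < 2^213, the claimed attack beats the generic birthday bound, so collision resistance is broken.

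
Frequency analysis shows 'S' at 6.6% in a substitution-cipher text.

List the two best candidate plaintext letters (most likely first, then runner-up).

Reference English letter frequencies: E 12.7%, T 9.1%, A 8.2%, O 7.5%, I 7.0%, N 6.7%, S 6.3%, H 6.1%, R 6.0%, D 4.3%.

Step 1: Observed frequency of 'S' is 6.6%.
Step 2: Compute distances to each reference frequency and sort:
  N (6.7%): difference = 0.1% <-- BEST
  S (6.3%): difference = 0.3% <-- RUNNER-UP
  I (7.0%): difference = 0.4%
  H (6.1%): difference = 0.5%
  R (6.0%): difference = 0.6%
Step 3: Most likely is 'N' (6.7%, diff 0.1%); second most likely is 'S' (6.3%, diff 0.3%).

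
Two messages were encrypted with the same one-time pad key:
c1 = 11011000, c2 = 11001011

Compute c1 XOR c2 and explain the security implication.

Step 1: c1 XOR c2 = (m1 XOR k) XOR (m2 XOR k).
Step 2: By XOR associativity/commutativity: = m1 XOR m2 XOR k XOR k = m1 XOR m2.
Step 3: 11011000 XOR 11001011 = 00010011 = 19.
Step 4: The key cancels out! An attacker learns m1 XOR m2 = 19, revealing the relationship between plaintexts.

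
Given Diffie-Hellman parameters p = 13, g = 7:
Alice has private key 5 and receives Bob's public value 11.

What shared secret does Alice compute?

Step 1: s = B^a mod p = 11^5 mod 13.
  11^1 mod 13 = 11
  11^2 mod 13 = (11 * 11) mod 13 = 4
  11^3 mod 13 = (4 * 11) mod 13 = 5
  11^4 mod 13 = (5 * 11) mod 13 = 3
  11^5 mod 13 = (3 * 11) mod 13 = 7
Result: shared secret = 7.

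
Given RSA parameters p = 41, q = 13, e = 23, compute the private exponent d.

Step 1: n = 41 * 13 = 533.
Step 2: phi(n) = 40 * 12 = 480.
Step 3: Find d such that 23 * d = 1 (mod 480).
Step 4: d = 23^(-1) mod 480 = 167.
Verification: 23 * 167 = 3841 = 8 * 480 + 1.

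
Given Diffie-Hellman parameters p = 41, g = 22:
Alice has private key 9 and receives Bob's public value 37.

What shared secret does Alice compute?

Step 1: s = B^a mod p = 37^9 mod 41.
  37^1 mod 41 = 37
  37^2 mod 41 = (37 * 37) mod 41 = 16
  37^3 mod 41 = (16 * 37) mod 41 = 18
  37^4 mod 41 = (18 * 37) mod 41 = 10
  37^5 mod 41 = (10 * 37) mod 41 = 1
  37^6 mod 41 = (1 * 37) mod 41 = 37
  37^7 mod 41 = (37 * 37) mod 41 = 16
  37^8 mod 41 = (16 * 37) mod 41 = 18
  37^9 mod 41 = (18 * 37) mod 41 = 10
Result: shared secret = 10.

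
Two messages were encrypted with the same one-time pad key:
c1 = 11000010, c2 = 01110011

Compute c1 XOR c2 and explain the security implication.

Step 1: c1 XOR c2 = (m1 XOR k) XOR (m2 XOR k).
Step 2: By XOR associativity/commutativity: = m1 XOR m2 XOR k XOR k = m1 XOR m2.
Step 3: 11000010 XOR 01110011 = 10110001 = 177.
Step 4: The key cancels out! An attacker learns m1 XOR m2 = 177, revealing the relationship between plaintexts.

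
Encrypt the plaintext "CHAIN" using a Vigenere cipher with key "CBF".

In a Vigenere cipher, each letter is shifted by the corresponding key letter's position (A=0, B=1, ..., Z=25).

Step 1: Repeat key to match plaintext length:
  Plaintext: CHAIN
  Key:       CBFCB
Step 2: Encrypt each letter:
  C(2) + C(2) = (2+2) mod 26 = 4 = E
  H(7) + B(1) = (7+1) mod 26 = 8 = I
  A(0) + F(5) = (0+5) mod 26 = 5 = F
  I(8) + C(2) = (8+2) mod 26 = 10 = K
  N(13) + B(1) = (13+1) mod 26 = 14 = O
Ciphertext: EIFKO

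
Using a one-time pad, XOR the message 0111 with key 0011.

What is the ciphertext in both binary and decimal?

Step 1: Write out the XOR operation bit by bit:
  Message: 0111
  Key:     0011
  XOR:     0100
Step 2: Convert to decimal: 0100 = 4.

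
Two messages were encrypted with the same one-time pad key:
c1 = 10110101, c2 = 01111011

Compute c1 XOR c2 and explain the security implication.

Step 1: c1 XOR c2 = (m1 XOR k) XOR (m2 XOR k).
Step 2: By XOR associativity/commutativity: = m1 XOR m2 XOR k XOR k = m1 XOR m2.
Step 3: 10110101 XOR 01111011 = 11001110 = 206.
Step 4: The key cancels out! An attacker learns m1 XOR m2 = 206, revealing the relationship between plaintexts.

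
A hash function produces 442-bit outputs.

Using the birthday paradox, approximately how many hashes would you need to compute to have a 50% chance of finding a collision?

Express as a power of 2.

Step 1: The birthday paradox gives collision probability ~50% after sqrt(2^n) = 2^(n/2) hashes.
Step 2: For 442-bit output: 2^(442/2) = 2^221.
Step 3: Approximately 2^221 hash computations needed.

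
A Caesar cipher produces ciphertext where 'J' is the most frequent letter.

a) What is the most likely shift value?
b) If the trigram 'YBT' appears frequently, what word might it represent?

Step 1: In English, 'E' is the most frequent letter (12.7%).
Step 2: The most frequent ciphertext letter is 'J' (position 9).
Step 3: Shift = (9 - 4) mod 26 = 5.
Step 4: Decrypt 'YBT' by shifting back 5:
  Y -> T
  B -> W
  T -> O
Step 5: 'YBT' decrypts to 'TWO'.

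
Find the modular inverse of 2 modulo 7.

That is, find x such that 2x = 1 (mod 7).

Step 1: We need x such that 2 * x = 1 (mod 7).
Step 2: Using the extended Euclidean algorithm or trial:
  2 * 4 = 8 = 1 * 7 + 1.
Step 3: Since 8 mod 7 = 1, the inverse is x = 4.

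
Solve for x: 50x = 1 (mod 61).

Step 1: We need x such that 50 * x = 1 (mod 61).
Step 2: Using the extended Euclidean algorithm or trial:
  50 * 11 = 550 = 9 * 61 + 1.
Step 3: Since 550 mod 61 = 1, the inverse is x = 11.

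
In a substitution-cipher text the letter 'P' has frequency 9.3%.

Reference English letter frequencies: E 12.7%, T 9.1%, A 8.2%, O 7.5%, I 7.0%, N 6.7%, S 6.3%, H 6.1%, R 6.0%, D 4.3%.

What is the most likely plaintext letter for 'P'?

Step 1: The observed frequency is 9.3%.
Step 2: Compare with English frequencies:
  E: 12.7% (difference: 3.4%)
  T: 9.1% (difference: 0.2%) <-- closest
  A: 8.2% (difference: 1.1%)
  O: 7.5% (difference: 1.8%)
  I: 7.0% (difference: 2.3%)
  N: 6.7% (difference: 2.6%)
  S: 6.3% (difference: 3.0%)
  H: 6.1% (difference: 3.2%)
  R: 6.0% (difference: 3.3%)
  D: 4.3% (difference: 5.0%)
Step 3: 'P' most likely represents 'T' (frequency 9.1%).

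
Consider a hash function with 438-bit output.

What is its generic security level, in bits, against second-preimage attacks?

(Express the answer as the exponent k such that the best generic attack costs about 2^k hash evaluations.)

Step 1: The hash has a 438-bit output.
Step 2: Second-preimage resistance means: given a specific input x, it should be infeasible to find a different y with h(y) = h(x).
With a 438-bit output, a generic search for a second preimage costs about 2^438 evaluations (each trial matches the fixed target with probability 2^-438).
Step 3: Security level = 438 bits.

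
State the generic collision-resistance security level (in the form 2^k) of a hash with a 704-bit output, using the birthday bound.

Step 1: The birthday paradox gives collision probability ~50% after sqrt(2^n) = 2^(n/2) hashes.
Step 2: For 704-bit output: 2^(704/2) = 2^352.
Step 3: Approximately 2^352 hash computations needed.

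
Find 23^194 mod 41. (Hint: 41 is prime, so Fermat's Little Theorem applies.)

Step 1: Since 41 is prime, by Fermat's Little Theorem: 23^40 = 1 (mod 41).
Step 2: Reduce exponent: 194 mod 40 = 34.
Step 3: So 23^194 = 23^34 (mod 41).
Step 4: 23^34 mod 41 = 16.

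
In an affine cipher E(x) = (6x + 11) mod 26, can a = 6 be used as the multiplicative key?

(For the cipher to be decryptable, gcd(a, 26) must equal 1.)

Step 1: Compute gcd(6, 26).
Step 2: gcd(6, 26) = 2.
Since gcd = 2 != 1, 6 shares a common factor with 26, so it cannot be used.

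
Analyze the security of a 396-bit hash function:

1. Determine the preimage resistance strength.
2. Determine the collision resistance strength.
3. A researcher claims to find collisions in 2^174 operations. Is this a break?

Step 1: Preimage resistance requires brute-force of 2^396 operations.
Step 2: Collision resistance (birthday bound) = 2^(396/2) = 2^198.
Step 3: The claimed attack costs 2^174 operations.
Step 4: Since 2^174 < 2^198, the claimed attack beats the generic birthday bound, so collision resistance is broken.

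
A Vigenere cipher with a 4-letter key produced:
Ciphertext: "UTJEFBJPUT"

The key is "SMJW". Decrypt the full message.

Step 1: Key 'SMJW' has length 4. Extended key: SMJWSMJWSM
Step 2: Decrypt each position:
  U(20) - S(18) = 2 = C
  T(19) - M(12) = 7 = H
  J(9) - J(9) = 0 = A
  E(4) - W(22) = 8 = I
  F(5) - S(18) = 13 = N
  B(1) - M(12) = 15 = P
  J(9) - J(9) = 0 = A
  P(15) - W(22) = 19 = T
  U(20) - S(18) = 2 = C
  T(19) - M(12) = 7 = H
Plaintext: CHAINPATCH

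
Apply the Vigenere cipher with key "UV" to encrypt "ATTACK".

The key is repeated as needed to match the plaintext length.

Step 1: Repeat key to match plaintext length:
  Plaintext: ATTACK
  Key:       UVUVUV
Step 2: Encrypt each letter:
  A(0) + U(20) = (0+20) mod 26 = 20 = U
  T(19) + V(21) = (19+21) mod 26 = 14 = O
  T(19) + U(20) = (19+20) mod 26 = 13 = N
  A(0) + V(21) = (0+21) mod 26 = 21 = V
  C(2) + U(20) = (2+20) mod 26 = 22 = W
  K(10) + V(21) = (10+21) mod 26 = 5 = F
Ciphertext: UONVWF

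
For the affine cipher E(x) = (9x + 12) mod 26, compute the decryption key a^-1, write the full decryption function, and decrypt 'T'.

Step 1: Find a^-1, the modular inverse of 9 mod 26.
Step 2: We need 9 * a^-1 = 1 (mod 26).
Step 3: 9 * 3 = 27 = 1 * 26 + 1, so a^-1 = 3.
Step 4: D(y) = 3(y - 12) mod 26.
Step 5: Apply to 'T' (y = 19): D(19) = 3 * (19 - 12) mod 26 = 3 * 7 mod 26 = 21 -> 'V'.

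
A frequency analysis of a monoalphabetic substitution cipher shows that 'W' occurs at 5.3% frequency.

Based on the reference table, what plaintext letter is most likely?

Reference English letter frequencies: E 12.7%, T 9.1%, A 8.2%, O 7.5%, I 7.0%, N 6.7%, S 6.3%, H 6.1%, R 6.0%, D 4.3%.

Step 1: The observed frequency is 5.3%.
Step 2: Compare with English frequencies:
  E: 12.7% (difference: 7.4%)
  T: 9.1% (difference: 3.8%)
  A: 8.2% (difference: 2.9%)
  O: 7.5% (difference: 2.2%)
  I: 7.0% (difference: 1.7%)
  N: 6.7% (difference: 1.4%)
  S: 6.3% (difference: 1.0%)
  H: 6.1% (difference: 0.8%)
  R: 6.0% (difference: 0.7%) <-- closest
  D: 4.3% (difference: 1.0%)
Step 3: 'W' most likely represents 'R' (frequency 6.0%).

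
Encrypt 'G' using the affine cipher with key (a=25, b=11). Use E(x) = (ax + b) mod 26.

Step 1: Convert 'G' to number: x = 6.
Step 2: E(6) = (25 * 6 + 11) mod 26 = 161 mod 26 = 5.
Step 3: Convert 5 back to letter: F.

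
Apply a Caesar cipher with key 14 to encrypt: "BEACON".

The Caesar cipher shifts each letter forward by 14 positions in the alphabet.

Step 1: For each letter, shift forward by 14 positions (mod 26).
  B (position 1) -> position (1+14) mod 26 = 15 -> P
  E (position 4) -> position (4+14) mod 26 = 18 -> S
  A (position 0) -> position (0+14) mod 26 = 14 -> O
  C (position 2) -> position (2+14) mod 26 = 16 -> Q
  O (position 14) -> position (14+14) mod 26 = 2 -> C
  N (position 13) -> position (13+14) mod 26 = 1 -> B
Result: PSOQCB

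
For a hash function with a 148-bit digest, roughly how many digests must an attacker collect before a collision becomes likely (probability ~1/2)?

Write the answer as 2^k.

Step 1: The birthday paradox gives collision probability ~50% after sqrt(2^n) = 2^(n/2) hashes.
Step 2: For 148-bit output: 2^(148/2) = 2^74.
Step 3: Approximately 2^74 hash computations needed.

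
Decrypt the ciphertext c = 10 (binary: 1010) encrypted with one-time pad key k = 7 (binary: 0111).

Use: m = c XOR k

Step 1: XOR ciphertext with key:
  Ciphertext: 1010
  Key:        0111
  XOR:        1101
Step 2: Plaintext = 1101 = 13 in decimal.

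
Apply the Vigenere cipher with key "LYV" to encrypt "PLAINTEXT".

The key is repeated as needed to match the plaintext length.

Step 1: Repeat key to match plaintext length:
  Plaintext: PLAINTEXT
  Key:       LYVLYVLYV
Step 2: Encrypt each letter:
  P(15) + L(11) = (15+11) mod 26 = 0 = A
  L(11) + Y(24) = (11+24) mod 26 = 9 = J
  A(0) + V(21) = (0+21) mod 26 = 21 = V
  I(8) + L(11) = (8+11) mod 26 = 19 = T
  N(13) + Y(24) = (13+24) mod 26 = 11 = L
  T(19) + V(21) = (19+21) mod 26 = 14 = O
  E(4) + L(11) = (4+11) mod 26 = 15 = P
  X(23) + Y(24) = (23+24) mod 26 = 21 = V
  T(19) + V(21) = (19+21) mod 26 = 14 = O
Ciphertext: AJVTLOPVO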